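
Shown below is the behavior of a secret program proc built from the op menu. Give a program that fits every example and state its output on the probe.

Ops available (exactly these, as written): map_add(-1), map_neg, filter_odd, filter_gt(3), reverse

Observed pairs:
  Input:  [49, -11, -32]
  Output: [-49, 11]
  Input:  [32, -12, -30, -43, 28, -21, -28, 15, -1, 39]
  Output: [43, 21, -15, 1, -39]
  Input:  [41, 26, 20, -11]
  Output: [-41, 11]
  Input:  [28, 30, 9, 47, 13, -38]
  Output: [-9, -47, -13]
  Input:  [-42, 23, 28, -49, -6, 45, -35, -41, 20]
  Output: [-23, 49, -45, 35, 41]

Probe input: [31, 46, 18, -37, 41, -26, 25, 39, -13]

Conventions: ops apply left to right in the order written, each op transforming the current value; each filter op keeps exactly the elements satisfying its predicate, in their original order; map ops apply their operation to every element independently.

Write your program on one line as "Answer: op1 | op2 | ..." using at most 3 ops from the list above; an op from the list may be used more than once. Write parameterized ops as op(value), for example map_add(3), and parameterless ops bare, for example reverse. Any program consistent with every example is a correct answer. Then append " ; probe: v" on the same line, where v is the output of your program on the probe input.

filter_odd | map_neg ; probe: [-31, 37, -41, -25, -39, 13]

Check, running the answer program on each example:
  [49, -11, -32] -> [49, -11] -> [-49, 11]
  [32, -12, -30, -43, 28, -21, -28, 15, -1, 39] -> [-43, -21, 15, -1, 39] -> [43, 21, -15, 1, -39]
  [41, 26, 20, -11] -> [41, -11] -> [-41, 11]
  [28, 30, 9, 47, 13, -38] -> [9, 47, 13] -> [-9, -47, -13]
  [-42, 23, 28, -49, -6, 45, -35, -41, 20] -> [23, -49, 45, -35, -41] -> [-23, 49, -45, 35, 41]
  probe: [31, 46, 18, -37, 41, -26, 25, 39, -13] -> [31, -37, 41, 25, 39, -13] -> [-31, 37, -41, -25, -39, 13]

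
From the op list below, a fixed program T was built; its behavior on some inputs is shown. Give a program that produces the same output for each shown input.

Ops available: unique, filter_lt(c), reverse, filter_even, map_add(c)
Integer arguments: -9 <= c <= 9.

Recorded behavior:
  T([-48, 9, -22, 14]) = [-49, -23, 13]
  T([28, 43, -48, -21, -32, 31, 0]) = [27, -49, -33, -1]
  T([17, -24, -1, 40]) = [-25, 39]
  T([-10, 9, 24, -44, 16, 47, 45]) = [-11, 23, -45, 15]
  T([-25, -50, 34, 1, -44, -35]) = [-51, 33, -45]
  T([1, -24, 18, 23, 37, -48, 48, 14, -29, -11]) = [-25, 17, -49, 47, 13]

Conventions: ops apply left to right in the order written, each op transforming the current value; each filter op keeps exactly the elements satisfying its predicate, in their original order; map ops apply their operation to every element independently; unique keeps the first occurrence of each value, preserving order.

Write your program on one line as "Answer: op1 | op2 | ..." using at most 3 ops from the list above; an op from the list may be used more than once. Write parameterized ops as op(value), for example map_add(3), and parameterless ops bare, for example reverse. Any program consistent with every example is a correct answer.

filter_even | map_add(-1)

Check, running the answer program on each example:
  [-48, 9, -22, 14] -> [-48, -22, 14] -> [-49, -23, 13]
  [28, 43, -48, -21, -32, 31, 0] -> [28, -48, -32, 0] -> [27, -49, -33, -1]
  [17, -24, -1, 40] -> [-24, 40] -> [-25, 39]
  [-10, 9, 24, -44, 16, 47, 45] -> [-10, 24, -44, 16] -> [-11, 23, -45, 15]
  [-25, -50, 34, 1, -44, -35] -> [-50, 34, -44] -> [-51, 33, -45]
  [1, -24, 18, 23, 37, -48, 48, 14, -29, -11] -> [-24, 18, -48, 48, 14] -> [-25, 17, -49, 47, 13]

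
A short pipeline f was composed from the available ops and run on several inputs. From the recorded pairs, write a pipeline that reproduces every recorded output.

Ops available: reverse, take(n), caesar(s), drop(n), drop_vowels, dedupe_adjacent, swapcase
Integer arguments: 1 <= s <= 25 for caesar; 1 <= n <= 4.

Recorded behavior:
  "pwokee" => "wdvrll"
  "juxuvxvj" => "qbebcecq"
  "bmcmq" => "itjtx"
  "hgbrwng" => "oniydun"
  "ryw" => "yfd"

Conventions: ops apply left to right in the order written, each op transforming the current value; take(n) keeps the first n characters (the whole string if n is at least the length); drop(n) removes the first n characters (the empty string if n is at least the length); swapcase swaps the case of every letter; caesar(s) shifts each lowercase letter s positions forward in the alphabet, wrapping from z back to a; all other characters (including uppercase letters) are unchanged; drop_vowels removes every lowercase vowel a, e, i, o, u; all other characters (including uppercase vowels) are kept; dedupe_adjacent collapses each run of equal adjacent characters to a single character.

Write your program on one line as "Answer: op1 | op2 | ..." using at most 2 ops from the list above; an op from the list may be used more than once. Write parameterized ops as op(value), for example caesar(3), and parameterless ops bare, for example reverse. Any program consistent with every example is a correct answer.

caesar(8) | caesar(25)

Check, running the answer program on each example:
  "pwokee" -> "xewsmm" -> "wdvrll"
  "juxuvxvj" -> "rcfcdfdr" -> "qbebcecq"
  "bmcmq" -> "jukuy" -> "itjtx"
  "hgbrwng" -> "pojzevo" -> "oniydun"
  "ryw" -> "zge" -> "yfd"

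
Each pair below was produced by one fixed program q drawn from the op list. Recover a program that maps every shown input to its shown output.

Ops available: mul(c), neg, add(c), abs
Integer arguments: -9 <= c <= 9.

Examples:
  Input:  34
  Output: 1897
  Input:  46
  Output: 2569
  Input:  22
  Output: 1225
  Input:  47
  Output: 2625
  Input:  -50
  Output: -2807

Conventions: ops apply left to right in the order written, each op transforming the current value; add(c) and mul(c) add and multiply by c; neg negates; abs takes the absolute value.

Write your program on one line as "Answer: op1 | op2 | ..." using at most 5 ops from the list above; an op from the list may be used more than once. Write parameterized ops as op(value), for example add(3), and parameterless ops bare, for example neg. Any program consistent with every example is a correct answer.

mul(4) | mul(-7) | mul(-2) | add(-7)

Check, running the answer program on each example:
  34 -> 136 -> -952 -> 1904 -> 1897
  46 -> 184 -> -1288 -> 2576 -> 2569
  22 -> 88 -> -616 -> 1232 -> 1225
  47 -> 188 -> -1316 -> 2632 -> 2625
  -50 -> -200 -> 1400 -> -2800 -> -2807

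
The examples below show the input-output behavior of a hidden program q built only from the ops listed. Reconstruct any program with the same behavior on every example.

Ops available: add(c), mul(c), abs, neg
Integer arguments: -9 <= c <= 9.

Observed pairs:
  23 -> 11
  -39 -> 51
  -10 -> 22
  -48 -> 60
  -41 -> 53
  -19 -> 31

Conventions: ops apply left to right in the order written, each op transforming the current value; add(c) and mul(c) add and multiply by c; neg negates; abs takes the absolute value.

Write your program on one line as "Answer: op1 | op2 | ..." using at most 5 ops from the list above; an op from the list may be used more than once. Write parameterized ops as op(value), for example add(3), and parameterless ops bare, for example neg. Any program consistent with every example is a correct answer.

add(-7) | neg | add(5) | neg | abs

Check, running the answer program on each example:
  23 -> 16 -> -16 -> -11 -> 11 -> 11
  -39 -> -46 -> 46 -> 51 -> -51 -> 51
  -10 -> -17 -> 17 -> 22 -> -22 -> 22
  -48 -> -55 -> 55 -> 60 -> -60 -> 60
  -41 -> -48 -> 48 -> 53 -> -53 -> 53
  -19 -> -26 -> 26 -> 31 -> -31 -> 31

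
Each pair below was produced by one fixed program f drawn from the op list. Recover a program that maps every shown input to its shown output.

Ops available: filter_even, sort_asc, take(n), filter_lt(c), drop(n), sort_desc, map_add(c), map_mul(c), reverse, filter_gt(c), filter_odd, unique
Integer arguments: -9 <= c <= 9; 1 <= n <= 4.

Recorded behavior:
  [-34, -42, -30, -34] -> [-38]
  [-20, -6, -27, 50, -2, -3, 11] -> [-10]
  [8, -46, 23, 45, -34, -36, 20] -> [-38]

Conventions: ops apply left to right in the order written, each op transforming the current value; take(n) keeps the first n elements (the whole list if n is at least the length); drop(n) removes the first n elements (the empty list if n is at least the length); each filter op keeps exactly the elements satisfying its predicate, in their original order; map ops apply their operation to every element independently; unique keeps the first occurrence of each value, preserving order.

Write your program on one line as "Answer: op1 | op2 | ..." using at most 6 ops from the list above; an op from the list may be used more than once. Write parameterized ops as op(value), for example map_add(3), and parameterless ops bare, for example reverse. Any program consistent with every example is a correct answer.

reverse | sort_asc | drop(2) | map_add(-4) | take(1)

Check, running the answer program on each example:
  [-34, -42, -30, -34] -> [-34, -30, -42, -34] -> [-42, -34, -34, -30] -> [-34, -30] -> [-38, -34] -> [-38]
  [-20, -6, -27, 50, -2, -3, 11] -> [11, -3, -2, 50, -27, -6, -20] -> [-27, -20, -6, -3, -2, 11, 50] -> [-6, -3, -2, 11, 50] -> [-10, -7, -6, 7, 46] -> [-10]
  [8, -46, 23, 45, -34, -36, 20] -> [20, -36, -34, 45, 23, -46, 8] -> [-46, -36, -34, 8, 20, 23, 45] -> [-34, 8, 20, 23, 45] -> [-38, 4, 16, 19, 41] -> [-38]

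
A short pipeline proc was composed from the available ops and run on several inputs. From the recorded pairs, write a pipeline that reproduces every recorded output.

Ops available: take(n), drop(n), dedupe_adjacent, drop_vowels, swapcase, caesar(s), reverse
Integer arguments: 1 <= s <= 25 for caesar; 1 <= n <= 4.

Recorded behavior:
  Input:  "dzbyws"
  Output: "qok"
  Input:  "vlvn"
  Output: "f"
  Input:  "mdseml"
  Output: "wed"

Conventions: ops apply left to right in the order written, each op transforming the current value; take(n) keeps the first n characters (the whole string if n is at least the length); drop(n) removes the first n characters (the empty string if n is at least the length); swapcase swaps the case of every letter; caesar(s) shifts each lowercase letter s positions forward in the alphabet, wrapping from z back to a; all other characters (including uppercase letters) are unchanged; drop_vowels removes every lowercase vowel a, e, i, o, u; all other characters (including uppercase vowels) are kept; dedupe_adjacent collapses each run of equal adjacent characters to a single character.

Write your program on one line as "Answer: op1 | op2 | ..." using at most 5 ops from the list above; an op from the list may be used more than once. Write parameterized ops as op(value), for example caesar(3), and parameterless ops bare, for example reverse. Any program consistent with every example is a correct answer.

swapcase | drop(1) | drop(2) | swapcase | caesar(18)

Check, running the answer program on each example:
  "dzbyws" -> "DZBYWS" -> "ZBYWS" -> "YWS" -> "yws" -> "qok"
  "vlvn" -> "VLVN" -> "LVN" -> "N" -> "n" -> "f"
  "mdseml" -> "MDSEML" -> "DSEML" -> "EML" -> "eml" -> "wed"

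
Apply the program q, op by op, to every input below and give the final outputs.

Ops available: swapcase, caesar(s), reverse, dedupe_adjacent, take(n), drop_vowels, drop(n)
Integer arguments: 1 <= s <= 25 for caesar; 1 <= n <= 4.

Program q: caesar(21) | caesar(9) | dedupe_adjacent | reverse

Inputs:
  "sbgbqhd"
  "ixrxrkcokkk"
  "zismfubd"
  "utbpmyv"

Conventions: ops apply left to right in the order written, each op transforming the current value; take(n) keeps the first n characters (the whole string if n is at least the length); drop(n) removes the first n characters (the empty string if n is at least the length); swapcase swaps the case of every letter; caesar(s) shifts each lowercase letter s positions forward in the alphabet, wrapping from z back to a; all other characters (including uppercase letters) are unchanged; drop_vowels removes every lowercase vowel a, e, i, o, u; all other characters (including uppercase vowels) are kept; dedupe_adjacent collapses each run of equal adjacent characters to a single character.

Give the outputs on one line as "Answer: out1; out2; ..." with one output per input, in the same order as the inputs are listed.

"hlufkfw"; "osgovbvbm"; "hfyjqwmd"; "zcqtfxy"

Execution, op by op:
  "sbgbqhd" -> "nwbwlcy" -> "wfkfulh" -> "wfkfulh" -> "hlufkfw"
  "ixrxrkcokkk" -> "dsmsmfxjfff" -> "mbvbvogsooo" -> "mbvbvogso" -> "osgovbvbm"
  "zismfubd" -> "udnhapwy" -> "dmwqjyfh" -> "dmwqjyfh" -> "hfyjqwmd"
  "utbpmyv" -> "powkhtq" -> "yxftqcz" -> "yxftqcz" -> "zcqtfxy"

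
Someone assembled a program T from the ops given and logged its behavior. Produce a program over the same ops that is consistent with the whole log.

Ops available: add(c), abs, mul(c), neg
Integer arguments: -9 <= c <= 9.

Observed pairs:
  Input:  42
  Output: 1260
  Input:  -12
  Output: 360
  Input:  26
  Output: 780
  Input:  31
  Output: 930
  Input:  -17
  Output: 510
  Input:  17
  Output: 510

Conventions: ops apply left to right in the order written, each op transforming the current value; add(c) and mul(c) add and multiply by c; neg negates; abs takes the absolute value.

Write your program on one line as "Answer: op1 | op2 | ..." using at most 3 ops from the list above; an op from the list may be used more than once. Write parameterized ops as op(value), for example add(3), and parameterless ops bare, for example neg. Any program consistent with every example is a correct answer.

abs | mul(5) | mul(6)

Check, running the answer program on each example:
  42 -> 42 -> 210 -> 1260
  -12 -> 12 -> 60 -> 360
  26 -> 26 -> 130 -> 780
  31 -> 31 -> 155 -> 930
  -17 -> 17 -> 85 -> 510
  17 -> 17 -> 85 -> 510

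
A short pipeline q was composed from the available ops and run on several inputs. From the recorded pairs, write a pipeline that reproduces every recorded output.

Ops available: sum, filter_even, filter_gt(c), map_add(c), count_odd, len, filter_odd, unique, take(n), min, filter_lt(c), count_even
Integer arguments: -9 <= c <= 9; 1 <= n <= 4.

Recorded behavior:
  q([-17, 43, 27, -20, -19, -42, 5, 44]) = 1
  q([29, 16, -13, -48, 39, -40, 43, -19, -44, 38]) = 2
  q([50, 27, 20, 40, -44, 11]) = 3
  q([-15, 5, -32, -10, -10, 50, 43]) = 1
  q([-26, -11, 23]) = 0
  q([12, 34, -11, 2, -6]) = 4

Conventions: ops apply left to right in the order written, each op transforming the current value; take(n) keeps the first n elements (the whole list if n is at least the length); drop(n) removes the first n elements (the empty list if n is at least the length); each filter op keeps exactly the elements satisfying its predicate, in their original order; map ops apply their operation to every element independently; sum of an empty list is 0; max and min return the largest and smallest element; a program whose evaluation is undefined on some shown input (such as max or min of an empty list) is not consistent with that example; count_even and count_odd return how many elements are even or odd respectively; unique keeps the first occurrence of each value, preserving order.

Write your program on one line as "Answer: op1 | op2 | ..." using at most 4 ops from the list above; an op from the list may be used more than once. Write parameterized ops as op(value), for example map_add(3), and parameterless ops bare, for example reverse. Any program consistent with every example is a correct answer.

filter_gt(-8) | filter_even | len

Check, running the answer program on each example:
  [-17, 43, 27, -20, -19, -42, 5, 44] -> [43, 27, 5, 44] -> [44] -> 1
  [29, 16, -13, -48, 39, -40, 43, -19, -44, 38] -> [29, 16, 39, 43, 38] -> [16, 38] -> 2
  [50, 27, 20, 40, -44, 11] -> [50, 27, 20, 40, 11] -> [50, 20, 40] -> 3
  [-15, 5, -32, -10, -10, 50, 43] -> [5, 50, 43] -> [50] -> 1
  [-26, -11, 23] -> [23] -> [] -> 0
  [12, 34, -11, 2, -6] -> [12, 34, 2, -6] -> [12, 34, 2, -6] -> 4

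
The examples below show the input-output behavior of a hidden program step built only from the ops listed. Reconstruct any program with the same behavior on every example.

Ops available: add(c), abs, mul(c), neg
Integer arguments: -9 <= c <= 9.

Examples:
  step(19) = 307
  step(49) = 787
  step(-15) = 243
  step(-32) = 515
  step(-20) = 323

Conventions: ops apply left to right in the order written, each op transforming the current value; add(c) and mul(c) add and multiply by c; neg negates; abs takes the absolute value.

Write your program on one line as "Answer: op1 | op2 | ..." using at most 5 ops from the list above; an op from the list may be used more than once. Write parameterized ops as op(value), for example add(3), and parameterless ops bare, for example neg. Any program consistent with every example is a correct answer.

mul(-2) | abs | mul(-8) | add(-3) | neg

Check, running the answer program on each example:
  19 -> -38 -> 38 -> -304 -> -307 -> 307
  49 -> -98 -> 98 -> -784 -> -787 -> 787
  -15 -> 30 -> 30 -> -240 -> -243 -> 243
  -32 -> 64 -> 64 -> -512 -> -515 -> 515
  -20 -> 40 -> 40 -> -320 -> -323 -> 323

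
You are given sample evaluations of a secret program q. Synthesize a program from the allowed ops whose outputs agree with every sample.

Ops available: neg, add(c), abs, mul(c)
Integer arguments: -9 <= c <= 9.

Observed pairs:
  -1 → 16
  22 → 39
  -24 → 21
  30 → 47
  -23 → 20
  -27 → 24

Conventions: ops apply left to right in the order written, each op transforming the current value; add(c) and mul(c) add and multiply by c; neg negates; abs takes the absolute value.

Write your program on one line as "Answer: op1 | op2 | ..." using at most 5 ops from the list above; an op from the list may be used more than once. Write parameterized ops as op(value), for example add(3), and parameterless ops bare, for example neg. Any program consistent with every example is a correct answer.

add(2) | add(8) | abs | add(7)

Check, running the answer program on each example:
  -1 -> 1 -> 9 -> 9 -> 16
  22 -> 24 -> 32 -> 32 -> 39
  -24 -> -22 -> -14 -> 14 -> 21
  30 -> 32 -> 40 -> 40 -> 47
  -23 -> -21 -> -13 -> 13 -> 20
  -27 -> -25 -> -17 -> 17 -> 24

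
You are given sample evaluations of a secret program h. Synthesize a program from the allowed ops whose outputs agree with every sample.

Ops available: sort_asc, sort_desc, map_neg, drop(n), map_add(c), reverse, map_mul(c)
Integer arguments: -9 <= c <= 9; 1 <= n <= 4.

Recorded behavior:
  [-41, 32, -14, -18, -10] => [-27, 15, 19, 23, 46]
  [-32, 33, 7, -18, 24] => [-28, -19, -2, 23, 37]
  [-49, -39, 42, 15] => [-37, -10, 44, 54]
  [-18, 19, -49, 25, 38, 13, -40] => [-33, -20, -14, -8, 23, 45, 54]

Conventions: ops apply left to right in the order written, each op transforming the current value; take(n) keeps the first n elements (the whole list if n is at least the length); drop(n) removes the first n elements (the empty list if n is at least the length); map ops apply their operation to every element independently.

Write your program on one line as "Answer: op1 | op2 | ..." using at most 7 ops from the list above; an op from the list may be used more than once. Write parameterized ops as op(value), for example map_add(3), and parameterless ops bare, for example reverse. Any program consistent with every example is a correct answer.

map_add(-7) | map_add(-9) | sort_desc | map_neg | map_add(-9) | map_add(-2)

Check, running the answer program on each example:
  [-41, 32, -14, -18, -10] -> [-48, 25, -21, -25, -17] -> [-57, 16, -30, -34, -26] -> [16, -26, -30, -34, -57] -> [-16, 26, 30, 34, 57] -> [-25, 17, 21, 25, 48] -> [-27, 15, 19, 23, 46]
  [-32, 33, 7, -18, 24] -> [-39, 26, 0, -25, 17] -> [-48, 17, -9, -34, 8] -> [17, 8, -9, -34, -48] -> [-17, -8, 9, 34, 48] -> [-26, -17, 0, 25, 39] -> [-28, -19, -2, 23, 37]
  [-49, -39, 42, 15] -> [-56, -46, 35, 8] -> [-65, -55, 26, -1] -> [26, -1, -55, -65] -> [-26, 1, 55, 65] -> [-35, -8, 46, 56] -> [-37, -10, 44, 54]
  [-18, 19, -49, 25, 38, 13, -40] -> [-25, 12, -56, 18, 31, 6, -47] -> [-34, 3, -65, 9, 22, -3, -56] -> [22, 9, 3, -3, -34, -56, -65] -> [-22, -9, -3, 3, 34, 56, 65] -> [-31, -18, -12, -6, 25, 47, 56] -> [-33, -20, -14, -8, 23, 45, 54]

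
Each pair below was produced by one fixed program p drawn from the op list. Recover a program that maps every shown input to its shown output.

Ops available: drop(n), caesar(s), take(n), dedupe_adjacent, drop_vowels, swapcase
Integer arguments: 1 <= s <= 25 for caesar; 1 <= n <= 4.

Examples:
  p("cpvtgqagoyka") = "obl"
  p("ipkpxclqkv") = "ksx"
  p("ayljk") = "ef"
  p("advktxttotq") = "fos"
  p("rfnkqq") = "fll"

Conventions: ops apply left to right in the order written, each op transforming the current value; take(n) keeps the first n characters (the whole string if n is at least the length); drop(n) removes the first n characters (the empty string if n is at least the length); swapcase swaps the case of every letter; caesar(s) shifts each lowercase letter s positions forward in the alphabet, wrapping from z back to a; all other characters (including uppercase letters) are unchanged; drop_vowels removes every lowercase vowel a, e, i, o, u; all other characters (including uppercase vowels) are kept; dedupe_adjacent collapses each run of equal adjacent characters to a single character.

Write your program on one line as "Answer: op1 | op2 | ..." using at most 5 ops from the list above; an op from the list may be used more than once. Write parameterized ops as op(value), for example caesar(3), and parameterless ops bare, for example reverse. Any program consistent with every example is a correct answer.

caesar(24) | drop(3) | take(3) | caesar(23)

Check, running the answer program on each example:
  "cpvtgqagoyka" -> "antreoyemwiy" -> "reoyemwiy" -> "reo" -> "obl"
  "ipkpxclqkv" -> "gninvajoit" -> "nvajoit" -> "nva" -> "ksx"
  "ayljk" -> "ywjhi" -> "hi" -> "hi" -> "ef"
  "advktxttotq" -> "ybtirvrrmro" -> "irvrrmro" -> "irv" -> "fos"
  "rfnkqq" -> "pdlioo" -> "ioo" -> "ioo" -> "fll"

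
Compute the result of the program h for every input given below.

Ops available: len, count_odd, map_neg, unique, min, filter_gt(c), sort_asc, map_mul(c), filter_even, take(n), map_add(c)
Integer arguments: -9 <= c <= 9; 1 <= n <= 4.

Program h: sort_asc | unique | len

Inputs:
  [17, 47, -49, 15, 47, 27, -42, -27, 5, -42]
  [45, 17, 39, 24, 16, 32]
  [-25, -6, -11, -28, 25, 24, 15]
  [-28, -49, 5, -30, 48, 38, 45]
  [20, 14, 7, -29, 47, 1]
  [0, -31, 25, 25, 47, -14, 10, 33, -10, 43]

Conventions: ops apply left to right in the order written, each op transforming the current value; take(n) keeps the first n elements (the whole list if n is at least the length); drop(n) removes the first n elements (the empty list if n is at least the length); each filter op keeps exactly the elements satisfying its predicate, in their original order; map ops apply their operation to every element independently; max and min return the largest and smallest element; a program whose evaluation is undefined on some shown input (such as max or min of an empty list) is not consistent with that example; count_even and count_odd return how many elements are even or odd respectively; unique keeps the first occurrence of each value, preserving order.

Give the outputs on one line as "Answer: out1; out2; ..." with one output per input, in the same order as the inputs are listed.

Execution, op by op:
  [17, 47, -49, 15, 47, 27, -42, -27, 5, -42] -> [-49, -42, -42, -27, 5, 15, 17, 27, 47, 47] -> [-49, -42, -27, 5, 15, 17, 27, 47] -> 8
  [45, 17, 39, 24, 16, 32] -> [16, 17, 24, 32, 39, 45] -> [16, 17, 24, 32, 39, 45] -> 6
  [-25, -6, -11, -28, 25, 24, 15] -> [-28, -25, -11, -6, 15, 24, 25] -> [-28, -25, -11, -6, 15, 24, 25] -> 7
  [-28, -49, 5, -30, 48, 38, 45] -> [-49, -30, -28, 5, 38, 45, 48] -> [-49, -30, -28, 5, 38, 45, 48] -> 7
  [20, 14, 7, -29, 47, 1] -> [-29, 1, 7, 14, 20, 47] -> [-29, 1, 7, 14, 20, 47] -> 6
  [0, -31, 25, 25, 47, -14, 10, 33, -10, 43] -> [-31, -14, -10, 0, 10, 25, 25, 33, 43, 47] -> [-31, -14, -10, 0, 10, 25, 33, 43, 47] -> 9

8; 6; 7; 7; 6; 9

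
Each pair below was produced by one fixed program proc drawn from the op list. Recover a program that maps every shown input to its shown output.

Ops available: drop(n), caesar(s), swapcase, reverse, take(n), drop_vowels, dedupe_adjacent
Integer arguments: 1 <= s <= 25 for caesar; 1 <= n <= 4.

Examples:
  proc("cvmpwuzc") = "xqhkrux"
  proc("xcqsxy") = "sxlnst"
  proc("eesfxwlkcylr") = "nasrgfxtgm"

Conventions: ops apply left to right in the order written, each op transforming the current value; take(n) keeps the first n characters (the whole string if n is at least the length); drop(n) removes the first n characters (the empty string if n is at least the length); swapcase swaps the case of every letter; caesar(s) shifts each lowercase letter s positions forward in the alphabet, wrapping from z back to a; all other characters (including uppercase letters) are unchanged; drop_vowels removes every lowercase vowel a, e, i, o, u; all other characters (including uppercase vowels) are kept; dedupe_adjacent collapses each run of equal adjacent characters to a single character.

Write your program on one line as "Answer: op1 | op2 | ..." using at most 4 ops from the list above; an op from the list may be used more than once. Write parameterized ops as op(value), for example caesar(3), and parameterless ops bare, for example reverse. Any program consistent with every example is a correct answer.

drop_vowels | caesar(14) | caesar(7)

Check, running the answer program on each example:
  "cvmpwuzc" -> "cvmpwzc" -> "qjadknq" -> "xqhkrux"
  "xcqsxy" -> "xcqsxy" -> "lqeglm" -> "sxlnst"
  "eesfxwlkcylr" -> "sfxwlkcylr" -> "gtlkzyqmzf" -> "nasrgfxtgm"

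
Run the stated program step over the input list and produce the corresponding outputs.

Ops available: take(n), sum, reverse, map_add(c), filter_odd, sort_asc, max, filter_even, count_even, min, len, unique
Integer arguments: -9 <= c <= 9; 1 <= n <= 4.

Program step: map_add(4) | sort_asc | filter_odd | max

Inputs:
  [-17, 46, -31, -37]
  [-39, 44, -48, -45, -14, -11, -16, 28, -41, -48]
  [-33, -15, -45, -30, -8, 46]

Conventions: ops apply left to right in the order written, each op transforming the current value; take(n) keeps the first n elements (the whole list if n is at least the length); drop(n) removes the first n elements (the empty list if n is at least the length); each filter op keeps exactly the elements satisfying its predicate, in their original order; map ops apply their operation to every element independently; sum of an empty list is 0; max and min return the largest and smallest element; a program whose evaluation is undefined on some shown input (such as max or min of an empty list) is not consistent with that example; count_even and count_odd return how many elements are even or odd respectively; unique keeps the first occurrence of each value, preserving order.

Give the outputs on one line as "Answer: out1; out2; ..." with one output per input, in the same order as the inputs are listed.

-13; -7; -11

Execution, op by op:
  [-17, 46, -31, -37] -> [-13, 50, -27, -33] -> [-33, -27, -13, 50] -> [-33, -27, -13] -> -13
  [-39, 44, -48, -45, -14, -11, -16, 28, -41, -48] -> [-35, 48, -44, -41, -10, -7, -12, 32, -37, -44] -> [-44, -44, -41, -37, -35, -12, -10, -7, 32, 48] -> [-41, -37, -35, -7] -> -7
  [-33, -15, -45, -30, -8, 46] -> [-29, -11, -41, -26, -4, 50] -> [-41, -29, -26, -11, -4, 50] -> [-41, -29, -11] -> -11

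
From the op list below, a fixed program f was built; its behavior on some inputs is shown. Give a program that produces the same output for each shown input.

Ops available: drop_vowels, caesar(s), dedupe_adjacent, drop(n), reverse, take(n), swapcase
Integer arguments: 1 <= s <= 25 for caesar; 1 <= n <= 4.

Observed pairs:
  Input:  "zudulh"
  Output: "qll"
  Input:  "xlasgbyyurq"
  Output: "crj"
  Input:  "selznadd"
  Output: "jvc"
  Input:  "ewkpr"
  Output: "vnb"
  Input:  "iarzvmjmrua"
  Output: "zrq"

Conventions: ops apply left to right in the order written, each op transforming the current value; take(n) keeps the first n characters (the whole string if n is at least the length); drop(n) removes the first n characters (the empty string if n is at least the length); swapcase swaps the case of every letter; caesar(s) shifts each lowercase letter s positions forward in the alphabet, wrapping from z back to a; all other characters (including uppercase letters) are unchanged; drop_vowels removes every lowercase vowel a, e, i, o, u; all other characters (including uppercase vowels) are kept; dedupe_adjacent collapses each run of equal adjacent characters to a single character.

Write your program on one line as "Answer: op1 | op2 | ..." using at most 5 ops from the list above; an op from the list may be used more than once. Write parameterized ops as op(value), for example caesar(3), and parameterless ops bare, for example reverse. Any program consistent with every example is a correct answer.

caesar(18) | caesar(25) | drop_vowels | take(3)

Check, running the answer program on each example:
  "zudulh" -> "rmvmdz" -> "qlulcy" -> "qllcy" -> "qll"
  "xlasgbyyurq" -> "pdskytqqmji" -> "ocrjxspplih" -> "crjxspplh" -> "crj"
  "selznadd" -> "kwdrfsvv" -> "jvcqeruu" -> "jvcqr" -> "jvc"
  "ewkpr" -> "wochj" -> "vnbgi" -> "vnbg" -> "vnb"
  "iarzvmjmrua" -> "asjrnebejms" -> "zriqmdadilr" -> "zrqmddlr" -> "zrq"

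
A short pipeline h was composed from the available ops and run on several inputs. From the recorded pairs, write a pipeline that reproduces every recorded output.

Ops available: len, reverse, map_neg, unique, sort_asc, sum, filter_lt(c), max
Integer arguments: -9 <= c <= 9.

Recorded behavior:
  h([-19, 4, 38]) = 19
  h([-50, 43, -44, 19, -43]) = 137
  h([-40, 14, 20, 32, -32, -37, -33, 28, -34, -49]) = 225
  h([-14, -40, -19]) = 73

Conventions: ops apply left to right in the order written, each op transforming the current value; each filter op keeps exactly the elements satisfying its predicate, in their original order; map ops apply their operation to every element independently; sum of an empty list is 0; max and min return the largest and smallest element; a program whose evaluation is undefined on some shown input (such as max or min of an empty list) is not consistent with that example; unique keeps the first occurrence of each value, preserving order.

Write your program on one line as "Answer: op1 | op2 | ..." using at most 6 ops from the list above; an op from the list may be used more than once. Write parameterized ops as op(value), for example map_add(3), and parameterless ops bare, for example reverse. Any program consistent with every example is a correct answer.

reverse | sort_asc | filter_lt(0) | map_neg | sum

Check, running the answer program on each example:
  [-19, 4, 38] -> [38, 4, -19] -> [-19, 4, 38] -> [-19] -> [19] -> 19
  [-50, 43, -44, 19, -43] -> [-43, 19, -44, 43, -50] -> [-50, -44, -43, 19, 43] -> [-50, -44, -43] -> [50, 44, 43] -> 137
  [-40, 14, 20, 32, -32, -37, -33, 28, -34, -49] -> [-49, -34, 28, -33, -37, -32, 32, 20, 14, -40] -> [-49, -40, -37, -34, -33, -32, 14, 20, 28, 32] -> [-49, -40, -37, -34, -33, -32] -> [49, 40, 37, 34, 33, 32] -> 225
  [-14, -40, -19] -> [-19, -40, -14] -> [-40, -19, -14] -> [-40, -19, -14] -> [40, 19, 14] -> 73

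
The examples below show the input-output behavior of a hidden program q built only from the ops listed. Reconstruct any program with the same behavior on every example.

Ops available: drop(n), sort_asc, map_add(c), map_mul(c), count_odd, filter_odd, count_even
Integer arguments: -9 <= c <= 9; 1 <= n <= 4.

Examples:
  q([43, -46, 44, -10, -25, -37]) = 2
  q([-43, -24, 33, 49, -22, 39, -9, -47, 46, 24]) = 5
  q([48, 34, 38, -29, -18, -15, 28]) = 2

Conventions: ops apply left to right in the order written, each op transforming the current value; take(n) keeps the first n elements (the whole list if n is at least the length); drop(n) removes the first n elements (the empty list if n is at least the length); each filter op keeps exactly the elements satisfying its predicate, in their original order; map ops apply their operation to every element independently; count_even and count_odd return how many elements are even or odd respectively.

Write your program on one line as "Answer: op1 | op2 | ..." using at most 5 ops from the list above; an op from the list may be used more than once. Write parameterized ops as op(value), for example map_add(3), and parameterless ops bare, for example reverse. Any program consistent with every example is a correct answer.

map_add(-8) | drop(2) | sort_asc | count_odd

Check, running the answer program on each example:
  [43, -46, 44, -10, -25, -37] -> [35, -54, 36, -18, -33, -45] -> [36, -18, -33, -45] -> [-45, -33, -18, 36] -> 2
  [-43, -24, 33, 49, -22, 39, -9, -47, 46, 24] -> [-51, -32, 25, 41, -30, 31, -17, -55, 38, 16] -> [25, 41, -30, 31, -17, -55, 38, 16] -> [-55, -30, -17, 16, 25, 31, 38, 41] -> 5
  [48, 34, 38, -29, -18, -15, 28] -> [40, 26, 30, -37, -26, -23, 20] -> [30, -37, -26, -23, 20] -> [-37, -26, -23, 20, 30] -> 2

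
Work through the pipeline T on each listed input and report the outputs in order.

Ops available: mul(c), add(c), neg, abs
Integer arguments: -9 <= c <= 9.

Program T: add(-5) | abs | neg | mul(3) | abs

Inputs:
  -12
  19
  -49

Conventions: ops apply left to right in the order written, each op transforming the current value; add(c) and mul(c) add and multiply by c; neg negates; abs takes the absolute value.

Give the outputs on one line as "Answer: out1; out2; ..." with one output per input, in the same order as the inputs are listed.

51; 42; 162

Execution, op by op:
  -12 -> -17 -> 17 -> -17 -> -51 -> 51
  19 -> 14 -> 14 -> -14 -> -42 -> 42
  -49 -> -54 -> 54 -> -54 -> -162 -> 162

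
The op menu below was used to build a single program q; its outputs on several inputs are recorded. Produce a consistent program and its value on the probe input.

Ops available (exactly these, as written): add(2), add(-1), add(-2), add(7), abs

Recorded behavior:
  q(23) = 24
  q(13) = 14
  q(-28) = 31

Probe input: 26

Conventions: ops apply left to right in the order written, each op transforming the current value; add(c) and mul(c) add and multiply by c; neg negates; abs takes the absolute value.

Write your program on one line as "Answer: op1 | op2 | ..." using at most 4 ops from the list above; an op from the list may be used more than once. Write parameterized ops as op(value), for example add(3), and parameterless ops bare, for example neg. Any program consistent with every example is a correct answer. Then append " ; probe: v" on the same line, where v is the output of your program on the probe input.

add(-1) | abs | add(2) ; probe: 27

Check, running the answer program on each example:
  23 -> 22 -> 22 -> 24
  13 -> 12 -> 12 -> 14
  -28 -> -29 -> 29 -> 31
  probe: 26 -> 25 -> 25 -> 27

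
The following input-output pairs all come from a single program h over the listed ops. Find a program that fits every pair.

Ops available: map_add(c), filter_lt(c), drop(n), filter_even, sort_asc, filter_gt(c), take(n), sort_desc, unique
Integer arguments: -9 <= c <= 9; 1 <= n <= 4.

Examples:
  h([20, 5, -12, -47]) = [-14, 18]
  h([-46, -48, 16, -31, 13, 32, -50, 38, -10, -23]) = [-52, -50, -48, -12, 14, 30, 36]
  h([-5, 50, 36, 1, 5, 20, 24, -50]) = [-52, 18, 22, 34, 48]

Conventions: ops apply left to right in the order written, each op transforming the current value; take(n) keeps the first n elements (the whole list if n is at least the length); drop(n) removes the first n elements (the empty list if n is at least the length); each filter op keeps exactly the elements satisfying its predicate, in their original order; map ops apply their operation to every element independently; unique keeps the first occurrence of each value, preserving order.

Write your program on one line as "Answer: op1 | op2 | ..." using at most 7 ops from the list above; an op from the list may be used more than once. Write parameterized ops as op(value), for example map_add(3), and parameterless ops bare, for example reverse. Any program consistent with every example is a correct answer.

filter_even | map_add(-3) | map_add(-5) | map_add(3) | map_add(3) | sort_asc

Check, running the answer program on each example:
  [20, 5, -12, -47] -> [20, -12] -> [17, -15] -> [12, -20] -> [15, -17] -> [18, -14] -> [-14, 18]
  [-46, -48, 16, -31, 13, 32, -50, 38, -10, -23] -> [-46, -48, 16, 32, -50, 38, -10] -> [-49, -51, 13, 29, -53, 35, -13] -> [-54, -56, 8, 24, -58, 30, -18] -> [-51, -53, 11, 27, -55, 33, -15] -> [-48, -50, 14, 30, -52, 36, -12] -> [-52, -50, -48, -12, 14, 30, 36]
  [-5, 50, 36, 1, 5, 20, 24, -50] -> [50, 36, 20, 24, -50] -> [47, 33, 17, 21, -53] -> [42, 28, 12, 16, -58] -> [45, 31, 15, 19, -55] -> [48, 34, 18, 22, -52] -> [-52, 18, 22, 34, 48]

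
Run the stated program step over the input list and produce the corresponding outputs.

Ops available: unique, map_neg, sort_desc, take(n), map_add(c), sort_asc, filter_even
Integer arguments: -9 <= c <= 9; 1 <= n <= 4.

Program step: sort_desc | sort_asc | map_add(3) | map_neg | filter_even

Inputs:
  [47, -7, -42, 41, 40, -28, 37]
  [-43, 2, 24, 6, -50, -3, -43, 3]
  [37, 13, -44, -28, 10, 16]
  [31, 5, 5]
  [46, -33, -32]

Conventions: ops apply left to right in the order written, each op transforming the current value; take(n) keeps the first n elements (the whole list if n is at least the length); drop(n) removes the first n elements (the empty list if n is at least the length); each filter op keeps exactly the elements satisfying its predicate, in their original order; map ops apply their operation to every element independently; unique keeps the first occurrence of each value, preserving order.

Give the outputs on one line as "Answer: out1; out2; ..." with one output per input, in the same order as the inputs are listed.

[4, -40, -44, -50]; [40, 40, 0, -6]; [-16, -40]; [-8, -8, -34]; [30]

Execution, op by op:
  [47, -7, -42, 41, 40, -28, 37] -> [47, 41, 40, 37, -7, -28, -42] -> [-42, -28, -7, 37, 40, 41, 47] -> [-39, -25, -4, 40, 43, 44, 50] -> [39, 25, 4, -40, -43, -44, -50] -> [4, -40, -44, -50]
  [-43, 2, 24, 6, -50, -3, -43, 3] -> [24, 6, 3, 2, -3, -43, -43, -50] -> [-50, -43, -43, -3, 2, 3, 6, 24] -> [-47, -40, -40, 0, 5, 6, 9, 27] -> [47, 40, 40, 0, -5, -6, -9, -27] -> [40, 40, 0, -6]
  [37, 13, -44, -28, 10, 16] -> [37, 16, 13, 10, -28, -44] -> [-44, -28, 10, 13, 16, 37] -> [-41, -25, 13, 16, 19, 40] -> [41, 25, -13, -16, -19, -40] -> [-16, -40]
  [31, 5, 5] -> [31, 5, 5] -> [5, 5, 31] -> [8, 8, 34] -> [-8, -8, -34] -> [-8, -8, -34]
  [46, -33, -32] -> [46, -32, -33] -> [-33, -32, 46] -> [-30, -29, 49] -> [30, 29, -49] -> [30]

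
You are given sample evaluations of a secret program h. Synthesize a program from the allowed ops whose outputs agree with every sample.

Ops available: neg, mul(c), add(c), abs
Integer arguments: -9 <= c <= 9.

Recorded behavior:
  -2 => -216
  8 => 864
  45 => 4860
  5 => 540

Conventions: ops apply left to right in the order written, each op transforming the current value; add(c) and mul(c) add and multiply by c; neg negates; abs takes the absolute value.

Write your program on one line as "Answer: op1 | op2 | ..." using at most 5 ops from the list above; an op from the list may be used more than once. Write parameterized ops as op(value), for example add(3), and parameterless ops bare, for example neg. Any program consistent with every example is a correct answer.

neg | mul(6) | neg | mul(-3) | mul(-6)

Check, running the answer program on each example:
  -2 -> 2 -> 12 -> -12 -> 36 -> -216
  8 -> -8 -> -48 -> 48 -> -144 -> 864
  45 -> -45 -> -270 -> 270 -> -810 -> 4860
  5 -> -5 -> -30 -> 30 -> -90 -> 540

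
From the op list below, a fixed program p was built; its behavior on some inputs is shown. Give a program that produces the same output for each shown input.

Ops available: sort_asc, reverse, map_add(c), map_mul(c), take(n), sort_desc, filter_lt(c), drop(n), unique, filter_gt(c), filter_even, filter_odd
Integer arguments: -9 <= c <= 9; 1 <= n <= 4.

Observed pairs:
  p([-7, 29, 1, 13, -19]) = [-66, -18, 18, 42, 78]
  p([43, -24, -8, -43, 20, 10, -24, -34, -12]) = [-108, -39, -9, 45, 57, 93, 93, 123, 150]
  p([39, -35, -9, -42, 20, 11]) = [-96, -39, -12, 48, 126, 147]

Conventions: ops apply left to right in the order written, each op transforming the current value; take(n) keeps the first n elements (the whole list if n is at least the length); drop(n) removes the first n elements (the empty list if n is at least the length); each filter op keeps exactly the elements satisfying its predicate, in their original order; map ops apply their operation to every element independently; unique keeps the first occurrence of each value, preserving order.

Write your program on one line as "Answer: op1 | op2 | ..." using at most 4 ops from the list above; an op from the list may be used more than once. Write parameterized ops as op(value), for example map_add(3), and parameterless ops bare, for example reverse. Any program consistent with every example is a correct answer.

map_add(-7) | map_mul(-3) | sort_asc

Check, running the answer program on each example:
  [-7, 29, 1, 13, -19] -> [-14, 22, -6, 6, -26] -> [42, -66, 18, -18, 78] -> [-66, -18, 18, 42, 78]
  [43, -24, -8, -43, 20, 10, -24, -34, -12] -> [36, -31, -15, -50, 13, 3, -31, -41, -19] -> [-108, 93, 45, 150, -39, -9, 93, 123, 57] -> [-108, -39, -9, 45, 57, 93, 93, 123, 150]
  [39, -35, -9, -42, 20, 11] -> [32, -42, -16, -49, 13, 4] -> [-96, 126, 48, 147, -39, -12] -> [-96, -39, -12, 48, 126, 147]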